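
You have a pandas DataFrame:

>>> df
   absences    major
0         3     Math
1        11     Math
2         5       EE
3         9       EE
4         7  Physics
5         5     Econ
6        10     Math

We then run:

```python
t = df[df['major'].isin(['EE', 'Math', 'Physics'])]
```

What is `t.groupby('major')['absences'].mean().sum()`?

filter rows where major in ['EE', 'Math', 'Physics']:
   absences    major
0         3     Math
1        11     Math
2         5       EE
3         9       EE
4         7  Physics
6        10     Math
group by major, mean of absences:
major
EE         7.0
Math       8.0
Physics    7.0
Name: absences, dtype: float64
sum of the resulting series → 22.0

22.0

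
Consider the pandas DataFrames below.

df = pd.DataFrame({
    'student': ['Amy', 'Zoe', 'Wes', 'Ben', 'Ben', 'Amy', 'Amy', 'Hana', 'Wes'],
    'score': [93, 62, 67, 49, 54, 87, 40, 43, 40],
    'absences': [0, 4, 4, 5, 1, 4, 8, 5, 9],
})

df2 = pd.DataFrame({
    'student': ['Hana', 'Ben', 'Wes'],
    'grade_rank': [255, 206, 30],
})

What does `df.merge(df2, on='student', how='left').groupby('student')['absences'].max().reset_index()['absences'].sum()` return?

31

merge on 'student' (how='left') → 9 rows:
  student  score  absences  grade_rank
0     Amy     93         0         NaN
1     Zoe     62         4         NaN
2     Wes     67         4        30.0
3     Ben     49         5       206.0
4     Ben     54         1       206.0
5     Amy     87         4         NaN
6     Amy     40         8         NaN
7    Hana     43         5       255.0
8     Wes     40         9        30.0
group by student, max of absences:
student
Amy     8
Ben     5
Hana    5
Wes     9
Zoe     4
Name: absences, dtype: int64
reset_index():
  student  absences
0     Amy         8
1     Ben         5
2    Hana         5
3     Wes         9
4     Zoe         4
The sum of column 'absences' is 31.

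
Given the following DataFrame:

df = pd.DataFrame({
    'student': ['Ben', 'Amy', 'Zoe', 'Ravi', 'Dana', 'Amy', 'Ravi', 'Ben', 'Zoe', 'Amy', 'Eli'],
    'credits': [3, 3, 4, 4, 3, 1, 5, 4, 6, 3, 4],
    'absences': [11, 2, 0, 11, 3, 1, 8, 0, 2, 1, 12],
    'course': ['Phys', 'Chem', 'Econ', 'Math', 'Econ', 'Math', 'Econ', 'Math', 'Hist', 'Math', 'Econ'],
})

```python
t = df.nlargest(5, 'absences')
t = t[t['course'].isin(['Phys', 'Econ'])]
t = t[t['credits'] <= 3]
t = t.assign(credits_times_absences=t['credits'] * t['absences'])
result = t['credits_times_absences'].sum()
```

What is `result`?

take 5 rows with largest absences:
   student  credits  absences course
10     Eli        4        12   Econ
0      Ben        3        11   Phys
3     Ravi        4        11   Math
6     Ravi        5         8   Econ
4     Dana        3         3   Econ
filter rows where course in ['Phys', 'Econ']:
   student  credits  absences course
10     Eli        4        12   Econ
0      Ben        3        11   Phys
6     Ravi        5         8   Econ
4     Dana        3         3   Econ
filter rows where credits <= 3:
  student  credits  absences course
0     Ben        3        11   Phys
4    Dana        3         3   Econ
add column credits_times_absences = t['credits'] * t['absences']:
  student  credits  absences course  credits_times_absences
0     Ben        3        11   Phys                      33
4    Dana        3         3   Econ                       9

42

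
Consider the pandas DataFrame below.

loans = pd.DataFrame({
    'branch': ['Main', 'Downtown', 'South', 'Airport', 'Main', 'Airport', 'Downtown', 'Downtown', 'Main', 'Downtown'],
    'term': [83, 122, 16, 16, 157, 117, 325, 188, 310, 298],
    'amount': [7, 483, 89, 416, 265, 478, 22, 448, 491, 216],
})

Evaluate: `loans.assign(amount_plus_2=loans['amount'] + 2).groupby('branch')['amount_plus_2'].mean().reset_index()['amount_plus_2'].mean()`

272.645833333

add column amount_plus_2 = loans['amount'] + 2:
     branch  term  amount  amount_plus_2
0      Main    83       7              9
1  Downtown   122     483            485
2     South    16      89             91
3   Airport    16     416            418
4      Main   157     265            267
5   Airport   117     478            480
6  Downtown   325      22             24
7  Downtown   188     448            450
8      Main   310     491            493
9  Downtown   298     216            218
group by branch, mean of amount_plus_2:
branch
Airport     449.000000
Downtown    294.250000
Main        256.333333
South        91.000000
Name: amount_plus_2, dtype: float64
reset_index():
     branch  amount_plus_2
0   Airport     449.000000
1  Downtown     294.250000
2      Main     256.333333
3     South      91.000000
Hence 272.645833333.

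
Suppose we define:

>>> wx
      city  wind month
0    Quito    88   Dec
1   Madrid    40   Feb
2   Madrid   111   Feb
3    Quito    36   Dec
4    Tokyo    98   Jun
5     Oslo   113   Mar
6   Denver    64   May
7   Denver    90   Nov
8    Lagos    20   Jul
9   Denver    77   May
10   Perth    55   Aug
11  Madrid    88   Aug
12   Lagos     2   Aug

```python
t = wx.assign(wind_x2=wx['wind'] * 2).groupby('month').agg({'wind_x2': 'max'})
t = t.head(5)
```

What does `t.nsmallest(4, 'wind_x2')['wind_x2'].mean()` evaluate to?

add column wind_x2 = wx['wind'] * 2:
      city  wind month  wind_x2
0    Quito    88   Dec      176
1   Madrid    40   Feb       80
2   Madrid   111   Feb      222
3    Quito    36   Dec       72
4    Tokyo    98   Jun      196
5     Oslo   113   Mar      226
6   Denver    64   May      128
7   Denver    90   Nov      180
8    Lagos    20   Jul       40
9   Denver    77   May      154
10   Perth    55   Aug      110
11  Madrid    88   Aug      176
12   Lagos     2   Aug        4
group by month, max of wind_x2:
       wind_x2
month         
Aug        176
Dec        176
Feb        222
Jul         40
Jun        196
Mar        226
May        154
Nov        180
take first 5 rows:
       wind_x2
month         
Aug        176
Dec        176
Feb        222
Jul         40
Jun        196
take 4 rows with smallest wind_x2:
       wind_x2
month         
Jul         40
Aug        176
Dec        176
Jun        196
Taking the mean of column 'wind_x2' gives 147.0.

147.0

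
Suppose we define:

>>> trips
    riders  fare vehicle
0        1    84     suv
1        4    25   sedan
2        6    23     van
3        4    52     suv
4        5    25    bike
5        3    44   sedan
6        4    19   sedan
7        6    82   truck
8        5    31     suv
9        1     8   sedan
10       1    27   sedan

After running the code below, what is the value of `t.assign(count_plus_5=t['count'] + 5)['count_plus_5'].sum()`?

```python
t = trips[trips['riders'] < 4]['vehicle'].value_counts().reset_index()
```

filter rows where riders < 4:
    riders  fare vehicle
0        1    84     suv
5        3    44   sedan
9        1     8   sedan
10       1    27   sedan
value_counts of vehicle:
vehicle
sedan    3
suv      1
Name: count, dtype: int64
reset_index():
  vehicle  count
0   sedan      3
1     suv      1
add column count_plus_5 = t['count'] + 5:
  vehicle  count  count_plus_5
0   sedan      3             8
1     suv      1             6
Finally, sum of column 'count_plus_5' = 14.

14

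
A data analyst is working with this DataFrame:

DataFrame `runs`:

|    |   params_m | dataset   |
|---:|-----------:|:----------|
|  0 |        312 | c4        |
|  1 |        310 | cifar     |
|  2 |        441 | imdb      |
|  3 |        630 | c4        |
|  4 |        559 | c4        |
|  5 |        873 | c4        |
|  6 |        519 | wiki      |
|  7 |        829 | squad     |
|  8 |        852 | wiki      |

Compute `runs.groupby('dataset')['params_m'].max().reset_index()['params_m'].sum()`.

group by dataset, max of params_m:
dataset
c4       873
cifar    310
imdb     441
squad    829
wiki     852
Name: params_m, dtype: int64
reset_index():
  dataset  params_m
0      c4       873
1   cifar       310
2    imdb       441
3   squad       829
4    wiki       852
Then the sum of column 'params_m': 3305

3305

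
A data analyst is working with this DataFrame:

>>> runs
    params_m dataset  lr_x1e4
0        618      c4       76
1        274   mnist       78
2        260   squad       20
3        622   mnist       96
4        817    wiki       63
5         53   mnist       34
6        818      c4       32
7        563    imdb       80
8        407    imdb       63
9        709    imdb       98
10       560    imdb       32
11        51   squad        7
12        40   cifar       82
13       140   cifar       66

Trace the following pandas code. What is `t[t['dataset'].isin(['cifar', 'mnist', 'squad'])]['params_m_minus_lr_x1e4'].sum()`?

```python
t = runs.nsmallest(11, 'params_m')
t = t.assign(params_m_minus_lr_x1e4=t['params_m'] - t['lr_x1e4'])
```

1057

take 11 rows with smallest params_m:
    params_m dataset  lr_x1e4
12        40   cifar       82
11        51   squad        7
5         53   mnist       34
13       140   cifar       66
2        260   squad       20
1        274   mnist       78
8        407    imdb       63
10       560    imdb       32
7        563    imdb       80
0        618      c4       76
3        622   mnist       96
add column params_m_minus_lr_x1e4 = t['params_m'] - t['lr_x1e4']:
    params_m dataset  lr_x1e4  params_m_minus_lr_x1e4
12        40   cifar       82                     -42
11        51   squad        7                      44
5         53   mnist       34                      19
13       140   cifar       66                      74
2        260   squad       20                     240
1        274   mnist       78                     196
8        407    imdb       63                     344
10       560    imdb       32                     528
7        563    imdb       80                     483
0        618      c4       76                     542
3        622   mnist       96                     526
filter rows where dataset in ['cifar', 'mnist', 'squad']:
    params_m dataset  lr_x1e4  params_m_minus_lr_x1e4
12        40   cifar       82                     -42
11        51   squad        7                      44
5         53   mnist       34                      19
13       140   cifar       66                      74
2        260   squad       20                     240
1        274   mnist       78                     196
3        622   mnist       96                     526
So sum() = 1057.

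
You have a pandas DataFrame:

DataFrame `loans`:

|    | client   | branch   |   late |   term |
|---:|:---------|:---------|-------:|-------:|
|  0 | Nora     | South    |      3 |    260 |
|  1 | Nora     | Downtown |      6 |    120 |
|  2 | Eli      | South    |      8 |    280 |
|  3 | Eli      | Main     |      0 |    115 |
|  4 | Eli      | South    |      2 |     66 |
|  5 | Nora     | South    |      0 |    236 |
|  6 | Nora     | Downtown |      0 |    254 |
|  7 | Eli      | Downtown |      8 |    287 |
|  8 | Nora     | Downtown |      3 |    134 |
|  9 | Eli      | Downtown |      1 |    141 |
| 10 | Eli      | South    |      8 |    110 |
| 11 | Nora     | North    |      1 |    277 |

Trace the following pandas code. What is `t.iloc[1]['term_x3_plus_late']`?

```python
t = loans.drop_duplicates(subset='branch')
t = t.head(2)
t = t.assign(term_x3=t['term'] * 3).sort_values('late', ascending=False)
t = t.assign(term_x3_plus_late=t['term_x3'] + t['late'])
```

783

drop duplicate branch (keep=first):
   client    branch  late  term
0    Nora     South     3   260
1    Nora  Downtown     6   120
3     Eli      Main     0   115
11   Nora     North     1   277
take first 2 rows:
  client    branch  late  term
0   Nora     South     3   260
1   Nora  Downtown     6   120
add column term_x3 = t['term'] * 3:
  client    branch  late  term  term_x3
0   Nora     South     3   260      780
1   Nora  Downtown     6   120      360
sort by late descending:
  client    branch  late  term  term_x3
1   Nora  Downtown     6   120      360
0   Nora     South     3   260      780
add column term_x3_plus_late = t['term_x3'] + t['late']:
  client    branch  late  term  term_x3  term_x3_plus_late
1   Nora  Downtown     6   120      360                366
0   Nora     South     3   260      780                783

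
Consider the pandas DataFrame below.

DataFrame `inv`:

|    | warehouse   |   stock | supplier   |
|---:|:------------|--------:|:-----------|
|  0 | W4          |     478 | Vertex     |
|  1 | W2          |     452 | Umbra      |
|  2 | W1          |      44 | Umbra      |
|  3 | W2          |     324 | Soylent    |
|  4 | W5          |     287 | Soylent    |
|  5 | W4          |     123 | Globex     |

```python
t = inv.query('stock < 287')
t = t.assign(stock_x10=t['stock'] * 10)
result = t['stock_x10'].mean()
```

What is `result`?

filter rows where stock < 287:
  warehouse  stock supplier
2        W1     44    Umbra
5        W4    123   Globex
add column stock_x10 = t['stock'] * 10:
  warehouse  stock supplier  stock_x10
2        W1     44    Umbra        440
5        W4    123   Globex       1230
The mean of column 'stock_x10' is 835.0.

835.0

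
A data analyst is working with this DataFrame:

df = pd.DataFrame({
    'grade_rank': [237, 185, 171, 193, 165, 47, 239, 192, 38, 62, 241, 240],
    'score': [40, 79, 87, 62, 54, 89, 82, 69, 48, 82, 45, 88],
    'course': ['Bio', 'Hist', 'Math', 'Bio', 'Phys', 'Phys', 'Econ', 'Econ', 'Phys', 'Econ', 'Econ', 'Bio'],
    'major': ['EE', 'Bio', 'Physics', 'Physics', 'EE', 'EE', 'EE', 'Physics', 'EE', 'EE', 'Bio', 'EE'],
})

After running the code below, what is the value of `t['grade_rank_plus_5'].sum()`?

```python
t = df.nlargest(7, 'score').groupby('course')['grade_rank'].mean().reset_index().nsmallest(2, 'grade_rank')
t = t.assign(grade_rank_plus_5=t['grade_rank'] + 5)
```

221.333333333

take 7 rows with largest score:
    grade_rank  score course    major
5           47     89   Phys       EE
11         240     88    Bio       EE
2          171     87   Math  Physics
6          239     82   Econ       EE
9           62     82   Econ       EE
1          185     79   Hist      Bio
7          192     69   Econ  Physics
group by course, mean of grade_rank:
course
Bio     240.000000
Econ    164.333333
Hist    185.000000
Math    171.000000
Phys     47.000000
Name: grade_rank, dtype: float64
reset_index():
  course  grade_rank
0    Bio  240.000000
1   Econ  164.333333
2   Hist  185.000000
3   Math  171.000000
4   Phys   47.000000
take 2 rows with smallest grade_rank:
  course  grade_rank
4   Phys   47.000000
1   Econ  164.333333
add column grade_rank_plus_5 = t['grade_rank'] + 5:
  course  grade_rank  grade_rank_plus_5
4   Phys   47.000000          52.000000
1   Econ  164.333333         169.333333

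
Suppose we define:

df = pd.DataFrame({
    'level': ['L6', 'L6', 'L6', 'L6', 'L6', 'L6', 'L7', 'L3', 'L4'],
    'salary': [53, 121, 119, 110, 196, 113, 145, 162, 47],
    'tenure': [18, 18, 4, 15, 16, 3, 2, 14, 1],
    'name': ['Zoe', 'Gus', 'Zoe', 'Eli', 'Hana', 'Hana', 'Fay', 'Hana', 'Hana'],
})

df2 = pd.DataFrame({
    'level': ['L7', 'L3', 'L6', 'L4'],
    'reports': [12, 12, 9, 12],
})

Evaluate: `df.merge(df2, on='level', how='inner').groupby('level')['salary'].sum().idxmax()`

L6

merge on 'level' (how='inner') → 9 rows:
  level  salary  tenure  name  reports
0    L6      53      18   Zoe        9
1    L6     121      18   Gus        9
2    L6     119       4   Zoe        9
3    L6     110      15   Eli        9
4    L6     196      16  Hana        9
5    L6     113       3  Hana        9
6    L7     145       2   Fay       12
7    L3     162      14  Hana       12
8    L4      47       1  Hana       12
group by level, sum of salary:
level
L3    162
L4     47
L6    712
L7    145
Name: salary, dtype: int64
Taking the label with the largest value gives L6.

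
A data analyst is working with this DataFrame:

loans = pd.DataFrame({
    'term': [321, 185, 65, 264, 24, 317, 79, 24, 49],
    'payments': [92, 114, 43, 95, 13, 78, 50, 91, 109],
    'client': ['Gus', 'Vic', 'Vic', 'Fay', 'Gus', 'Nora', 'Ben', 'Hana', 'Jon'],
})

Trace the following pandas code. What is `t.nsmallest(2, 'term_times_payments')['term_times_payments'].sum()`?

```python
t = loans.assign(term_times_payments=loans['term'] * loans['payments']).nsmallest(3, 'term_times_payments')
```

2496

add column term_times_payments = loans['term'] * loans['payments']:
   term  payments client  term_times_payments
0   321        92    Gus                29532
1   185       114    Vic                21090
2    65        43    Vic                 2795
3   264        95    Fay                25080
4    24        13    Gus                  312
5   317        78   Nora                24726
6    79        50    Ben                 3950
7    24        91   Hana                 2184
8    49       109    Jon                 5341
take 3 rows with smallest term_times_payments:
   term  payments client  term_times_payments
4    24        13    Gus                  312
7    24        91   Hana                 2184
2    65        43    Vic                 2795
take 2 rows with smallest term_times_payments:
   term  payments client  term_times_payments
4    24        13    Gus                  312
7    24        91   Hana                 2184
The sum of column 'term_times_payments' is 2496.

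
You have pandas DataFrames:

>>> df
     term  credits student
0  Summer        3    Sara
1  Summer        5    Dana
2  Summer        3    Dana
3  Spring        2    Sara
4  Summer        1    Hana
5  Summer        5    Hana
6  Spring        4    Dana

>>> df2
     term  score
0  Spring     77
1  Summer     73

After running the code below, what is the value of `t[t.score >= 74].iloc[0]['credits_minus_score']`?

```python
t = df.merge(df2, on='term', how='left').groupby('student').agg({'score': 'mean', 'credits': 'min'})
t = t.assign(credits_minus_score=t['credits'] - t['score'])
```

-71.3333333333

merge on 'term' (how='left') → 7 rows:
     term  credits student  score
0  Summer        3    Sara     73
1  Summer        5    Dana     73
2  Summer        3    Dana     73
3  Spring        2    Sara     77
4  Summer        1    Hana     73
5  Summer        5    Hana     73
6  Spring        4    Dana     77
group by student: mean(score), min(credits):
             score  credits
student                    
Dana     74.333333        3
Hana     73.000000        1
Sara     75.000000        2
add column credits_minus_score = t['credits'] - t['score']:
             score  credits  credits_minus_score
student                                         
Dana     74.333333        3           -71.333333
Hana     73.000000        1           -72.000000
Sara     75.000000        2           -73.000000
filter rows where score >= 74:
             score  credits  credits_minus_score
student                                         
Dana     74.333333        3           -71.333333
Sara     75.000000        2           -73.000000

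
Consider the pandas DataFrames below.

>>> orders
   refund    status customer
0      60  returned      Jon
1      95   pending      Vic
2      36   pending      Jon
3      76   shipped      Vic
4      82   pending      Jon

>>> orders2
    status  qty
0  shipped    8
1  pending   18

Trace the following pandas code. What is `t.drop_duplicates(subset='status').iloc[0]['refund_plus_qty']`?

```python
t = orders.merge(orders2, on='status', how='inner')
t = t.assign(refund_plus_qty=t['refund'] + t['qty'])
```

113

merge on 'status' (how='inner') → 4 rows:
   refund   status customer  qty
0      95  pending      Vic   18
1      36  pending      Jon   18
2      76  shipped      Vic    8
3      82  pending      Jon   18
add column refund_plus_qty = t['refund'] + t['qty']:
   refund   status customer  qty  refund_plus_qty
0      95  pending      Vic   18              113
1      36  pending      Jon   18               54
2      76  shipped      Vic    8               84
3      82  pending      Jon   18              100
drop duplicate status (keep=first):
   refund   status customer  qty  refund_plus_qty
0      95  pending      Vic   18              113
2      76  shipped      Vic    8               84
Taking the value at position 0, column 'refund_plus_qty' gives 113.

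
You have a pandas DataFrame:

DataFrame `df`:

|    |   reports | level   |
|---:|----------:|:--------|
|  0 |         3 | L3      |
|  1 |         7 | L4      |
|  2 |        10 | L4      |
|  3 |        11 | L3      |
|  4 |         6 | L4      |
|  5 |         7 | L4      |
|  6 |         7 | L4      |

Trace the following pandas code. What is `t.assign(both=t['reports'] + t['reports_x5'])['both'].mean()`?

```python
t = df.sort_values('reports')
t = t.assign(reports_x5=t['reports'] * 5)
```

sort by reports:
   reports level
0        3    L3
4        6    L4
1        7    L4
5        7    L4
6        7    L4
2       10    L4
3       11    L3
add column reports_x5 = t['reports'] * 5:
   reports level  reports_x5
0        3    L3          15
4        6    L4          30
1        7    L4          35
5        7    L4          35
6        7    L4          35
2       10    L4          50
3       11    L3          55
add column both = t['reports'] + t['reports_x5']:
   reports level  reports_x5  both
0        3    L3          15    18
4        6    L4          30    36
1        7    L4          35    42
5        7    L4          35    42
6        7    L4          35    42
2       10    L4          50    60
3       11    L3          55    66
mean of column 'both' → 43.7142857143

43.7142857143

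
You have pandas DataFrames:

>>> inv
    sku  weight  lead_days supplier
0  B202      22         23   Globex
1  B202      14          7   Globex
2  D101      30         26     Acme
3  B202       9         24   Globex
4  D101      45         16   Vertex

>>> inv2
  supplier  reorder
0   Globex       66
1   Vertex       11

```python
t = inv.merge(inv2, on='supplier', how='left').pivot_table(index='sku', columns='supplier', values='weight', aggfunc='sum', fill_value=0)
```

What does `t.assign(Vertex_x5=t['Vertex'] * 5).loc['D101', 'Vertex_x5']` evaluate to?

225

merge on 'supplier' (how='left') → 5 rows:
    sku  weight  lead_days supplier  reorder
0  B202      22         23   Globex     66.0
1  B202      14          7   Globex     66.0
2  D101      30         26     Acme      NaN
3  B202       9         24   Globex     66.0
4  D101      45         16   Vertex     11.0
pivot: rows=sku, cols=supplier, sum(weight):
supplier  Acme  Globex  Vertex
sku                           
B202         0      45       0
D101        30       0      45
add column Vertex_x5 = t['Vertex'] * 5:
supplier  Acme  Globex  Vertex  Vertex_x5
sku                                      
B202         0      45       0          0
D101        30       0      45        225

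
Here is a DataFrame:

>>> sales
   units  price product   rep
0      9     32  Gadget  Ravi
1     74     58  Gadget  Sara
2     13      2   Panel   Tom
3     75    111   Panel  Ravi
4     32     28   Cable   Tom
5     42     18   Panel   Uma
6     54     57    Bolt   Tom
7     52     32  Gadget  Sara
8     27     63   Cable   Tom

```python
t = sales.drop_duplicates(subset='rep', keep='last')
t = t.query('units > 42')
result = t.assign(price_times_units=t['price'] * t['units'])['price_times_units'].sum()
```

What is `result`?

drop duplicate rep (keep=last):
   units  price product   rep
3     75    111   Panel  Ravi
5     42     18   Panel   Uma
7     52     32  Gadget  Sara
8     27     63   Cable   Tom
filter rows where units > 42:
   units  price product   rep
3     75    111   Panel  Ravi
7     52     32  Gadget  Sara
add column price_times_units = t['price'] * t['units']:
   units  price product   rep  price_times_units
3     75    111   Panel  Ravi               8325
7     52     32  Gadget  Sara               1664
So sum() = 9989.

9989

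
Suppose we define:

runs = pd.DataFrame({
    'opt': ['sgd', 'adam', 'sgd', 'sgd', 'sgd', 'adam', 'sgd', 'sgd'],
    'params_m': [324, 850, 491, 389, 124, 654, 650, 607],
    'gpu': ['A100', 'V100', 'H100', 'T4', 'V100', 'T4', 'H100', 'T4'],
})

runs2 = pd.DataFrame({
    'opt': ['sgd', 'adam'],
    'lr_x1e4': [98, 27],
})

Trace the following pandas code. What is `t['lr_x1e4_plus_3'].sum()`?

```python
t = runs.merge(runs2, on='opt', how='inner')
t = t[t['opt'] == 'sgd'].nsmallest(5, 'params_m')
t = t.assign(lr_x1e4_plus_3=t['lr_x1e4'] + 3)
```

merge on 'opt' (how='inner') → 8 rows:
    opt  params_m   gpu  lr_x1e4
0   sgd       324  A100       98
1  adam       850  V100       27
2   sgd       491  H100       98
3   sgd       389    T4       98
4   sgd       124  V100       98
5  adam       654    T4       27
6   sgd       650  H100       98
7   sgd       607    T4       98
filter rows where opt == 'sgd':
   opt  params_m   gpu  lr_x1e4
0  sgd       324  A100       98
2  sgd       491  H100       98
3  sgd       389    T4       98
4  sgd       124  V100       98
6  sgd       650  H100       98
7  sgd       607    T4       98
take 5 rows with smallest params_m:
   opt  params_m   gpu  lr_x1e4
4  sgd       124  V100       98
0  sgd       324  A100       98
3  sgd       389    T4       98
2  sgd       491  H100       98
7  sgd       607    T4       98
add column lr_x1e4_plus_3 = t['lr_x1e4'] + 3:
   opt  params_m   gpu  lr_x1e4  lr_x1e4_plus_3
4  sgd       124  V100       98             101
0  sgd       324  A100       98             101
3  sgd       389    T4       98             101
2  sgd       491  H100       98             101
7  sgd       607    T4       98             101
sum of column 'lr_x1e4_plus_3' → 505

505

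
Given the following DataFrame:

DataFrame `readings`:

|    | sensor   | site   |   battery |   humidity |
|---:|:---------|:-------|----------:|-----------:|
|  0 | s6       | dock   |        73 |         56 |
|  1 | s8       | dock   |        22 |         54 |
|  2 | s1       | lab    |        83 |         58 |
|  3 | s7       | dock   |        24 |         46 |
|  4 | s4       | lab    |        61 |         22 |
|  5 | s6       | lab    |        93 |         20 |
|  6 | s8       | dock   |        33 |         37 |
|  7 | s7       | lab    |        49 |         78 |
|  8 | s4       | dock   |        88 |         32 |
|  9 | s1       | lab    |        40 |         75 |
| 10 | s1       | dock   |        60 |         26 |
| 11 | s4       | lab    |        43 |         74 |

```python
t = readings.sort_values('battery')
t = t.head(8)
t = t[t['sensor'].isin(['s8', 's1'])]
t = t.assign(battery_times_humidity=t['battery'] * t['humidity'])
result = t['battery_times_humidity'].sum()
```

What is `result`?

6969

sort by battery:
   sensor  site  battery  humidity
1      s8  dock       22        54
3      s7  dock       24        46
6      s8  dock       33        37
9      s1   lab       40        75
11     s4   lab       43        74
7      s7   lab       49        78
10     s1  dock       60        26
4      s4   lab       61        22
0      s6  dock       73        56
2      s1   lab       83        58
8      s4  dock       88        32
5      s6   lab       93        20
take first 8 rows:
   sensor  site  battery  humidity
1      s8  dock       22        54
3      s7  dock       24        46
6      s8  dock       33        37
9      s1   lab       40        75
11     s4   lab       43        74
7      s7   lab       49        78
10     s1  dock       60        26
4      s4   lab       61        22
filter rows where sensor in ['s8', 's1']:
   sensor  site  battery  humidity
1      s8  dock       22        54
6      s8  dock       33        37
9      s1   lab       40        75
10     s1  dock       60        26
add column battery_times_humidity = t['battery'] * t['humidity']:
   sensor  site  battery  humidity  battery_times_humidity
1      s8  dock       22        54                    1188
6      s8  dock       33        37                    1221
9      s1   lab       40        75                    3000
10     s1  dock       60        26                    1560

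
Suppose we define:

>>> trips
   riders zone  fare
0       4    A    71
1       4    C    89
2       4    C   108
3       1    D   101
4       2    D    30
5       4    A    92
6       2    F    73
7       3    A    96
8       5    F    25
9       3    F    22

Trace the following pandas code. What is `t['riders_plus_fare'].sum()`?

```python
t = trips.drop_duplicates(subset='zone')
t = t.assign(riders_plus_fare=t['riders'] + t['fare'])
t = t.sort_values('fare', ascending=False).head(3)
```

drop duplicate zone (keep=first):
   riders zone  fare
0       4    A    71
1       4    C    89
3       1    D   101
6       2    F    73
add column riders_plus_fare = t['riders'] + t['fare']:
   riders zone  fare  riders_plus_fare
0       4    A    71                75
1       4    C    89                93
3       1    D   101               102
6       2    F    73                75
sort by fare descending:
   riders zone  fare  riders_plus_fare
3       1    D   101               102
1       4    C    89                93
6       2    F    73                75
0       4    A    71                75
take first 3 rows:
   riders zone  fare  riders_plus_fare
3       1    D   101               102
1       4    C    89                93
6       2    F    73                75
sum of column 'riders_plus_fare' → 270

270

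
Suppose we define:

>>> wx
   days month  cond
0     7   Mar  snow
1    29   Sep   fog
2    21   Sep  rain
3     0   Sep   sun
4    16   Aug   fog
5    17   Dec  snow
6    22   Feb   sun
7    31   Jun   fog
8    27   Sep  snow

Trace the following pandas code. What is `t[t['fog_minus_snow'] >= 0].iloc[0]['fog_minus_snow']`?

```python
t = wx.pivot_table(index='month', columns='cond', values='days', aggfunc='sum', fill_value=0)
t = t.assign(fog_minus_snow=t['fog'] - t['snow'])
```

pivot: rows=month, cols=cond, sum(days):
cond   fog  rain  snow  sun
month                      
Aug     16     0     0    0
Dec      0     0    17    0
Feb      0     0     0   22
Jun     31     0     0    0
Mar      0     0     7    0
Sep     29    21    27    0
add column fog_minus_snow = t['fog'] - t['snow']:
cond   fog  rain  snow  sun  fog_minus_snow
month                                      
Aug     16     0     0    0              16
Dec      0     0    17    0             -17
Feb      0     0     0   22               0
Jun     31     0     0    0              31
Mar      0     0     7    0              -7
Sep     29    21    27    0               2
filter rows where fog_minus_snow >= 0:
cond   fog  rain  snow  sun  fog_minus_snow
month                                      
Aug     16     0     0    0              16
Feb      0     0     0   22               0
Jun     31     0     0    0              31
Sep     29    21    27    0               2
Reading off the value at position 0, column 'fog_minus_snow', we get 16.

16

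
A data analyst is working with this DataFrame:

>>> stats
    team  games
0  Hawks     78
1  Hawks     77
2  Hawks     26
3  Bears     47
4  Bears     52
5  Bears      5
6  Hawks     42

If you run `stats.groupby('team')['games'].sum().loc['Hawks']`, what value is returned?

group by team, sum of games:
team
Bears    104
Hawks    223
Name: games, dtype: int64
Hence 223.

223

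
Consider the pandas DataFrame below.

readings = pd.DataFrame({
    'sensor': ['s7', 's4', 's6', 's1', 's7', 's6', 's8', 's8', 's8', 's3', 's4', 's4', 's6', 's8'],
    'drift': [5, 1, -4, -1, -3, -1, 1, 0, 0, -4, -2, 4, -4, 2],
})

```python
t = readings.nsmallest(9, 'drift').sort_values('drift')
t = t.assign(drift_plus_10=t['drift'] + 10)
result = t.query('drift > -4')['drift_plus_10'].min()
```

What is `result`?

7

take 9 rows with smallest drift:
   sensor  drift
2      s6     -4
9      s3     -4
12     s6     -4
4      s7     -3
10     s4     -2
3      s1     -1
5      s6     -1
7      s8      0
8      s8      0
sort by drift:
   sensor  drift
2      s6     -4
9      s3     -4
12     s6     -4
4      s7     -3
10     s4     -2
3      s1     -1
5      s6     -1
7      s8      0
8      s8      0
add column drift_plus_10 = t['drift'] + 10:
   sensor  drift  drift_plus_10
2      s6     -4              6
9      s3     -4              6
12     s6     -4              6
4      s7     -3              7
10     s4     -2              8
3      s1     -1              9
5      s6     -1              9
7      s8      0             10
8      s8      0             10
filter rows where drift > -4:
   sensor  drift  drift_plus_10
4      s7     -3              7
10     s4     -2              8
3      s1     -1              9
5      s6     -1              9
7      s8      0             10
8      s8      0             10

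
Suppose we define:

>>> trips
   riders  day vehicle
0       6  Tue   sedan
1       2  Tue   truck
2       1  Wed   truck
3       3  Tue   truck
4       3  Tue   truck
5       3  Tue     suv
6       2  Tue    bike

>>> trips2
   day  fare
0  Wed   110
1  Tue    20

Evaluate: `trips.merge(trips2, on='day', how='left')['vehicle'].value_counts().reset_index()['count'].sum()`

merge on 'day' (how='left') → 7 rows:
   riders  day vehicle  fare
0       6  Tue   sedan    20
1       2  Tue   truck    20
2       1  Wed   truck   110
3       3  Tue   truck    20
4       3  Tue   truck    20
5       3  Tue     suv    20
6       2  Tue    bike    20
value_counts of vehicle:
vehicle
truck    4
sedan    1
suv      1
bike     1
Name: count, dtype: int64
reset_index():
  vehicle  count
0   truck      4
1   sedan      1
2     suv      1
3    bike      1
The sum of column 'count' is 7.

7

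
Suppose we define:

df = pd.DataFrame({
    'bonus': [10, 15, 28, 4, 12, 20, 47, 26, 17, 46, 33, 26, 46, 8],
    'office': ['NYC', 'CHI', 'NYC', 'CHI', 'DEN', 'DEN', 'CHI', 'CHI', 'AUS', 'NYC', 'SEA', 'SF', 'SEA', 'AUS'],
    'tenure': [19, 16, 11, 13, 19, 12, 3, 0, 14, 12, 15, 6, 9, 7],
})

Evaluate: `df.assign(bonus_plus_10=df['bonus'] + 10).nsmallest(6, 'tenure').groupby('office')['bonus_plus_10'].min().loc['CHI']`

add column bonus_plus_10 = df['bonus'] + 10:
    bonus office  tenure  bonus_plus_10
0      10    NYC      19             20
1      15    CHI      16             25
2      28    NYC      11             38
3       4    CHI      13             14
4      12    DEN      19             22
5      20    DEN      12             30
6      47    CHI       3             57
7      26    CHI       0             36
8      17    AUS      14             27
9      46    NYC      12             56
10     33    SEA      15             43
11     26     SF       6             36
12     46    SEA       9             56
13      8    AUS       7             18
take 6 rows with smallest tenure:
    bonus office  tenure  bonus_plus_10
7      26    CHI       0             36
6      47    CHI       3             57
11     26     SF       6             36
13      8    AUS       7             18
12     46    SEA       9             56
2      28    NYC      11             38
group by office, min of bonus_plus_10:
office
AUS    18
CHI    36
NYC    38
SEA    56
SF     36
Name: bonus_plus_10, dtype: int64
Hence 36.

36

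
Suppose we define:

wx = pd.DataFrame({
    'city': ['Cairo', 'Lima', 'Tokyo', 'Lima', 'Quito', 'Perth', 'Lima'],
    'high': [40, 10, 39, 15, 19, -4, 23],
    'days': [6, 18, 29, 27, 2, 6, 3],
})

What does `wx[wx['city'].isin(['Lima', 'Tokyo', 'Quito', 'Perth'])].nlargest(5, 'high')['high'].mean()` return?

filter rows where city in ['Lima', 'Tokyo', 'Quito', 'Perth']:
    city  high  days
1   Lima    10    18
2  Tokyo    39    29
3   Lima    15    27
4  Quito    19     2
5  Perth    -4     6
6   Lima    23     3
take 5 rows with largest high:
    city  high  days
2  Tokyo    39    29
6   Lima    23     3
4  Quito    19     2
3   Lima    15    27
1   Lima    10    18
Hence 21.2.

21.2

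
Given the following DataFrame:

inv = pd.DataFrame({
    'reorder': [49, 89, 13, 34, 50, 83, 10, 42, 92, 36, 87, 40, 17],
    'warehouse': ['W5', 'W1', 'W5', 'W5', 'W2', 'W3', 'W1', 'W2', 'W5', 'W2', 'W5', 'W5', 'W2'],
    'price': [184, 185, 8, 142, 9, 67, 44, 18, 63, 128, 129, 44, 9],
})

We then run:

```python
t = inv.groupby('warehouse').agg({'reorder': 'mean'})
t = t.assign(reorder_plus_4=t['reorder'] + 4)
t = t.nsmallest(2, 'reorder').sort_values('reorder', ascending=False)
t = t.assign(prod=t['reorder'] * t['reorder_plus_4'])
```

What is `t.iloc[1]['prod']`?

1459.0625

group by warehouse, mean of reorder:
           reorder
warehouse         
W1           49.50
W2           36.25
W3           83.00
W5           52.50
add column reorder_plus_4 = t['reorder'] + 4:
           reorder  reorder_plus_4
warehouse                         
W1           49.50           53.50
W2           36.25           40.25
W3           83.00           87.00
W5           52.50           56.50
take 2 rows with smallest reorder:
           reorder  reorder_plus_4
warehouse                         
W2           36.25           40.25
W1           49.50           53.50
sort by reorder descending:
           reorder  reorder_plus_4
warehouse                         
W1           49.50           53.50
W2           36.25           40.25
add column prod = t['reorder'] * t['reorder_plus_4']:
           reorder  reorder_plus_4       prod
warehouse                                    
W1           49.50           53.50  2648.2500
W2           36.25           40.25  1459.0625
So iloc[1]['prod'] = 1459.0625.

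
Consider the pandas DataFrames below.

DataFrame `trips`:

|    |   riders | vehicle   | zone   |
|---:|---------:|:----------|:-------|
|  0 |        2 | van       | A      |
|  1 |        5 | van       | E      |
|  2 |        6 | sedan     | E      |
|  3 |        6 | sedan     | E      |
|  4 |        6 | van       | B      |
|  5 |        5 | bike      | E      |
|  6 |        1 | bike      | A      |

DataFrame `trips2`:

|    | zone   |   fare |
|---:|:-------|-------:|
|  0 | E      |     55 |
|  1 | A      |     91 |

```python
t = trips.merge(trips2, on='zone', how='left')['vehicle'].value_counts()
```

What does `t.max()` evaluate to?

3

merge on 'zone' (how='left') → 7 rows:
   riders vehicle zone  fare
0       2     van    A  91.0
1       5     van    E  55.0
2       6   sedan    E  55.0
3       6   sedan    E  55.0
4       6     van    B   NaN
5       5    bike    E  55.0
6       1    bike    A  91.0
value_counts of vehicle:
vehicle
van      3
sedan    2
bike     2
Name: count, dtype: int64
Hence 3.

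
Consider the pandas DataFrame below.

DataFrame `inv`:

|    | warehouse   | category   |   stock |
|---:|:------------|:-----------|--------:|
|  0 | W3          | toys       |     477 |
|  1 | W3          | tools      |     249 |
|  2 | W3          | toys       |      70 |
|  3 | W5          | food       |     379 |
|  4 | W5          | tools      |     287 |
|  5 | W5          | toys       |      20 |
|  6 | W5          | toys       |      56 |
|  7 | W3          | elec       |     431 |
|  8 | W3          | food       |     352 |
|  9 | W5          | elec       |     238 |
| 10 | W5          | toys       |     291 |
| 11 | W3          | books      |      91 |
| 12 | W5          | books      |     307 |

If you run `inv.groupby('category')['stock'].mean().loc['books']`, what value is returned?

199.0

group by category, mean of stock:
category
books    199.0
elec     334.5
food     365.5
tools    268.0
toys     182.8
Name: stock, dtype: float64
value at index 'books' → 199.0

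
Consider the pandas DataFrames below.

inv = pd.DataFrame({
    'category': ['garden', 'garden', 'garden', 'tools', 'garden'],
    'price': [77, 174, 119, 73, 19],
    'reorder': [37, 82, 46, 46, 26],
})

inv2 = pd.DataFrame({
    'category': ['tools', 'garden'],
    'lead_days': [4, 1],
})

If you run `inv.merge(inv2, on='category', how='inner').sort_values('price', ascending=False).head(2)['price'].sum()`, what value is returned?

293

merge on 'category' (how='inner') → 5 rows:
  category  price  reorder  lead_days
0   garden     77       37          1
1   garden    174       82          1
2   garden    119       46          1
3    tools     73       46          4
4   garden     19       26          1
sort by price descending:
  category  price  reorder  lead_days
1   garden    174       82          1
2   garden    119       46          1
0   garden     77       37          1
3    tools     73       46          4
4   garden     19       26          1
take first 2 rows:
  category  price  reorder  lead_days
1   garden    174       82          1
2   garden    119       46          1
Hence 293.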